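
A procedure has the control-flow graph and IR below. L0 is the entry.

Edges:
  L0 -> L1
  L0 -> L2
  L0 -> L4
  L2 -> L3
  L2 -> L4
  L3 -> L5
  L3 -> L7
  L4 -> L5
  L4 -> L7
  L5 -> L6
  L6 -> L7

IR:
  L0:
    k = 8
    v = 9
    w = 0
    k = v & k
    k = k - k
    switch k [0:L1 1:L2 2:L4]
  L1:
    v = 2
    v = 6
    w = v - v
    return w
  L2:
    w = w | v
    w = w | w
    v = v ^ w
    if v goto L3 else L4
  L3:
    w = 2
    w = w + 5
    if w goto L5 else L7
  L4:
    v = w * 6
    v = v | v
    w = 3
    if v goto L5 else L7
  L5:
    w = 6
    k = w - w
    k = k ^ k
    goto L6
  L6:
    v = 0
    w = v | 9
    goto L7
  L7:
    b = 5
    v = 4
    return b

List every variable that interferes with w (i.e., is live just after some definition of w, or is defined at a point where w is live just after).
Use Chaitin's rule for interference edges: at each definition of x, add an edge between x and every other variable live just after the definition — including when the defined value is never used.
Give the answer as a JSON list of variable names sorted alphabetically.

Answer: ["k", "v"]

Working:
Per-block:
  L0: {k,v,w} / ∅
  L1: {v,w} / ∅
  L2: {v,w} / {v,w}
  L3: {w} / ∅
  L4: {v,w} / {w}
  L5: {k,w} / ∅
  L6: {v,w} / ∅
  L7: {b,v} / ∅

Live sets:
  live L0: ∅→{v,w}
  live L1: ∅→∅
  live L2: {v,w}→{w}
  live L3: ∅→∅
  live L4: {w}→∅
  live L5: ∅→∅
  live L6: ∅→∅
  live L7: ∅→∅

Interfere edges:
  b: {v}
  k: {v,w}
  v: {b,k,w}
  w: {k,v}

N(w) = ["k", "v"]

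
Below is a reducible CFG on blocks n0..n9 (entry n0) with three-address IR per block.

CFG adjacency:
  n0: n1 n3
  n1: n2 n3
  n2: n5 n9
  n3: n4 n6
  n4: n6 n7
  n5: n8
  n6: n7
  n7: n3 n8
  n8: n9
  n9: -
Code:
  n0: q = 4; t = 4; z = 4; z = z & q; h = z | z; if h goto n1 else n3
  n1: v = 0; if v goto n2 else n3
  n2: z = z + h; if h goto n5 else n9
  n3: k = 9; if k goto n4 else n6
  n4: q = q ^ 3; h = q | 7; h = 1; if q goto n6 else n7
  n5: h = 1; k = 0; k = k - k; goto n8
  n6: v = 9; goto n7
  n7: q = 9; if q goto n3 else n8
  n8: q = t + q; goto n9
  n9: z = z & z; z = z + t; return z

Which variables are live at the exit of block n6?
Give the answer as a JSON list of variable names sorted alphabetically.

Answer: ["t", "z"]

Working:
Per-block:
  n0: {h,q,t,z} / ∅
  n1: {v} / ∅
  n2: {z} / {h,z}
  n3: {k} / ∅
  n4: {h,q} / {q}
  n5: {h,k} / ∅
  n6: {v} / ∅
  n7: {q} / ∅
  n8: {q} / {q,t}
  n9: {z} / {t,z}

Backward fixpoint:
  live n0: ∅→{h,q,t,z}
  live n1: {h,q,t,z}→{h,q,t,z}
  live n2: {h,q,t,z}→{q,t,z}
  live n3: {q,t,z}→{q,t,z}
  live n4: {q,t,z}→{t,z}
  live n5: {q,t,z}→{q,t,z}
  live n6: {t,z}→{t,z}
  live n7: {t,z}→{q,t,z}
  live n8: {q,t,z}→{t,z}
  live n9: {t,z}→∅

live-out(n6) = ["t", "z"]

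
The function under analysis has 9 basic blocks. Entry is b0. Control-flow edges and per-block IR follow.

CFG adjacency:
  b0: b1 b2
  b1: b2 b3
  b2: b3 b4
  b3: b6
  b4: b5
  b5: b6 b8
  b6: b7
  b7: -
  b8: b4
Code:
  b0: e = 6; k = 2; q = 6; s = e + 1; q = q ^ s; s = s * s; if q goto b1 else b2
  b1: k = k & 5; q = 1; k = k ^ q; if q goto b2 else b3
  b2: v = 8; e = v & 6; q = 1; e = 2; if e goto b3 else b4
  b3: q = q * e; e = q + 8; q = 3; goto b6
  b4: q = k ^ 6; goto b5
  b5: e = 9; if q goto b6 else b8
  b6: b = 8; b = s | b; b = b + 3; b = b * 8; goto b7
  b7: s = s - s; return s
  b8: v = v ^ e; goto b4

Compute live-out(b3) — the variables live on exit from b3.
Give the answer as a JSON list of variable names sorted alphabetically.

Answer: ["s"]

Working:
def/use:
  b0 def {e,k,q,s} use ∅
  b1 def {k,q} use {k}
  b2 def {e,q,v} use ∅
  b3 def {e,q} use {e,q}
  b4 def {q} use {k}
  b5 def {e} use {q}
  b6 def {b} use {s}
  b7 def {s} use {s}
  b8 def {v} use {e,v}

Live sets:
  live b0: ∅→{e,k,s}
  live b1: {e,k,s}→{e,k,q,s}
  live b2: {k,s}→{e,k,q,s,v}
  live b3: {e,q,s}→{s}
  live b4: {k,s,v}→{k,q,s,v}
  live b5: {k,q,s,v}→{e,k,s,v}
  live b6: {s}→{s}
  live b7: {s}→∅
  live b8: {e,k,s,v}→{k,s,v}

live-out(b3) = ["s"]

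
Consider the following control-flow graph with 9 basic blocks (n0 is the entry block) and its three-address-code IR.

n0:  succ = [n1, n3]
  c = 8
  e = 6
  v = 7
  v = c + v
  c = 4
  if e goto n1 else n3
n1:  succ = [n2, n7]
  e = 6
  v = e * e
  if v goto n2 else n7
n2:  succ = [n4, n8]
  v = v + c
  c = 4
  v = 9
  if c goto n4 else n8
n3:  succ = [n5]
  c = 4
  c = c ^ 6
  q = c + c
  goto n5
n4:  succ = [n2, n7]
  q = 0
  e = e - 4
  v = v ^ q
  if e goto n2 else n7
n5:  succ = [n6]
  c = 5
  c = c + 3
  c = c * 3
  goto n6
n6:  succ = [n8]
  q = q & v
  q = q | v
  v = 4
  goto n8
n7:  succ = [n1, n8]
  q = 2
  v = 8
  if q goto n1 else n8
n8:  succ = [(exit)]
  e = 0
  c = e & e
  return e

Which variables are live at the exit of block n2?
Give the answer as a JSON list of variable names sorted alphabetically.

Answer: ["c", "e", "v"]

Analysis:
def/use:
  n0 def {c,e,v} use ∅
  n1 def {e,v} use ∅
  n2 def {c,v} use {c,v}
  n3 def {c,q} use ∅
  n4 def {e,q,v} use {e,v}
  n5 def {c} use ∅
  n6 def {q,v} use {q,v}
  n7 def {q,v} use ∅
  n8 def {c,e} use ∅

Live sets:
  live n0: ∅→{c,v}
  live n1: {c}→{c,e,v}
  live n2: {c,e,v}→{c,e,v}
  live n3: {v}→{q,v}
  live n4: {c,e,v}→{c,e,v}
  live n5: {q,v}→{q,v}
  live n6: {q,v}→∅
  live n7: {c}→{c}
  live n8: ∅→∅

live-out(n2) = ["c", "e", "v"]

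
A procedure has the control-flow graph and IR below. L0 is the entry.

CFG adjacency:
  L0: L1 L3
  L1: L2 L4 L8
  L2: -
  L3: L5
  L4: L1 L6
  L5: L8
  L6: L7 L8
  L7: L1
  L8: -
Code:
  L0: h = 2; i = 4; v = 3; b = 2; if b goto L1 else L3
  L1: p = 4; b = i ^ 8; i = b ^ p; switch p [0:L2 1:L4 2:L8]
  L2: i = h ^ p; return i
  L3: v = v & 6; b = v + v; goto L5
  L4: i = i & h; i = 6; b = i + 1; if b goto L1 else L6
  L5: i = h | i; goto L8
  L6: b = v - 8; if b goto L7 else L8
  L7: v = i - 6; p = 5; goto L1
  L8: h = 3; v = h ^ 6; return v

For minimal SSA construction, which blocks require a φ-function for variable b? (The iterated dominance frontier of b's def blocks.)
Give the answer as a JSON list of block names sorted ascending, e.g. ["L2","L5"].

Answer: ["L1", "L8"]

Analysis:
idom tree: L1←L0 L2←L1 L3←L0 L4←L1 L5←L3 L6←L4 L7←L6 L8←L0
Dom at joins:
  L1: preds {L0,L4,L7}: {L0} ∩ {L0,L1,L4} ∩ {L0,L1,L4,L6,L7} = {L0}; idom=L0
  L8: preds {L1,L5,L6}: {L0,L1} ∩ {L0,L3,L5} ∩ {L0,L1,L4,L6} = {L0}; idom=L0

Frontier:
  L1←L0: walk · to L0
  L1←L4: walk L4→L1 to L0
  L1←L7: walk L7→L6→L4→L1 to L0
  L8←L1: walk L1 to L0
  L8←L5: walk L5→L3 to L0
  L8←L6: walk L6→L4→L1 to L0
  DF(L0)=∅
  DF(L1)={L1,L8}
  DF(L2)=∅
  DF(L3)={L8}
  DF(L4)={L1,L8}
  DF(L5)={L8}
  DF(L6)={L1,L8}
  DF(L7)={L1}
  DF(L8)=∅

φ for b: defs {L0,L1,L3,L4,L6}
  DF⁺ = {L1,L8}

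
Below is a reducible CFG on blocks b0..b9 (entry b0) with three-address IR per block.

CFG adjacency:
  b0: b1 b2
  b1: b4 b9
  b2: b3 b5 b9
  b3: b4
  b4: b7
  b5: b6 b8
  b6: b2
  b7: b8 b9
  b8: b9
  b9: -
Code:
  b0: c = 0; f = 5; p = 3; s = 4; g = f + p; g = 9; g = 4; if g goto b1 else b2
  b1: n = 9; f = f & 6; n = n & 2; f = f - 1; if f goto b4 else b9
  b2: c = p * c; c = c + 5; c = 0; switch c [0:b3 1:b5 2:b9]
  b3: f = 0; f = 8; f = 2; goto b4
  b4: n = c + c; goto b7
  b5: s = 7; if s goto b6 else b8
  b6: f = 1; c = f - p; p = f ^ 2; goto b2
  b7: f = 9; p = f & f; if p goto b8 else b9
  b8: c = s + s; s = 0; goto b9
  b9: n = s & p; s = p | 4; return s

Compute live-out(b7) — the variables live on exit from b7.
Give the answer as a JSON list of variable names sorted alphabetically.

Answer: ["p", "s"]

Derivation:
Block summaries:
  b0: def={c,f,g,p,s} ue=∅
  b1: def={f,n} ue={f}
  b2: def={c} ue={c,p}
  b3: def={f} ue=∅
  b4: def={n} ue={c}
  b5: def={s} ue=∅
  b6: def={c,f,p} ue={p}
  b7: def={f,p} ue=∅
  b8: def={c,s} ue={s}
  b9: def={n,s} ue={p,s}

Live sets:
  live b0: ∅→{c,f,p,s}
  live b1: {c,f,p,s}→{c,p,s}
  live b2: {c,p,s}→{c,p,s}
  live b3: {c,s}→{c,s}
  live b4: {c,s}→{s}
  live b5: {p}→{p,s}
  live b6: {p,s}→{c,p,s}
  live b7: {s}→{p,s}
  live b8: {p,s}→{p,s}
  live b9: {p,s}→∅

live-out(b7) = ["p", "s"]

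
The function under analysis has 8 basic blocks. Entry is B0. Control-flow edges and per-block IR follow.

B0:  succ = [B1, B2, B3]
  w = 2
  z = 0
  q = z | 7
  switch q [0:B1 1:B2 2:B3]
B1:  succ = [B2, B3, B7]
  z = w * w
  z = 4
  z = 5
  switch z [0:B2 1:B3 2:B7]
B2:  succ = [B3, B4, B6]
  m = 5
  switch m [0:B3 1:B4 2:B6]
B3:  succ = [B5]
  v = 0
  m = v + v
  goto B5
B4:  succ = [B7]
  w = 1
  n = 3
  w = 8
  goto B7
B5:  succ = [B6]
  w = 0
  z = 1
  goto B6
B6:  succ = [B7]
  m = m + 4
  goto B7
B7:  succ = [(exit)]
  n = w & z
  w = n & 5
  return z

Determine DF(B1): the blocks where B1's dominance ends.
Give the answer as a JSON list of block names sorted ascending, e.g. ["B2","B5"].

idom tree: B1←B0 B2←B0 B3←B0 B4←B2 B5←B3 B6←B0 B7←B0
Dom∩ at merges:
  B2: preds {B0,B1}: {B0} ∩ {B0,B1} = {B0}; idom=B0
  B3: preds {B0,B1,B2}: {B0} ∩ {B0,B1} ∩ {B0,B2} = {B0}; idom=B0
  B6: preds {B2,B5}: {B0,B2} ∩ {B0,B3,B5} = {B0}; idom=B0
  B7: preds {B1,B4,B6}: {B0,B1} ∩ {B0,B2,B4} ∩ {B0,B6} = {B0}; idom=B0

DF derivation:
  B2←B0: walk · to B0
  B2←B1: walk B1 to B0
  B3←B0: walk · to B0
  B3←B1: walk B1 to B0
  B3←B2: walk B2 to B0
  B6←B2: walk B2 to B0
  B6←B5: walk B5→B3 to B0
  B7←B1: walk B1 to B0
  B7←B4: walk B4→B2 to B0
  B7←B6: walk B6 to B0
  DF(B0)=∅
  DF(B1)={B2,B3,B7}
  DF(B2)={B3,B6,B7}
  DF(B3)={B6}
  DF(B4)={B7}
  DF(B5)={B6}
  DF(B6)={B7}
  DF(B7)=∅

DF(B1) = ["B2", "B3", "B7"]

Answer: ["B2", "B3", "B7"]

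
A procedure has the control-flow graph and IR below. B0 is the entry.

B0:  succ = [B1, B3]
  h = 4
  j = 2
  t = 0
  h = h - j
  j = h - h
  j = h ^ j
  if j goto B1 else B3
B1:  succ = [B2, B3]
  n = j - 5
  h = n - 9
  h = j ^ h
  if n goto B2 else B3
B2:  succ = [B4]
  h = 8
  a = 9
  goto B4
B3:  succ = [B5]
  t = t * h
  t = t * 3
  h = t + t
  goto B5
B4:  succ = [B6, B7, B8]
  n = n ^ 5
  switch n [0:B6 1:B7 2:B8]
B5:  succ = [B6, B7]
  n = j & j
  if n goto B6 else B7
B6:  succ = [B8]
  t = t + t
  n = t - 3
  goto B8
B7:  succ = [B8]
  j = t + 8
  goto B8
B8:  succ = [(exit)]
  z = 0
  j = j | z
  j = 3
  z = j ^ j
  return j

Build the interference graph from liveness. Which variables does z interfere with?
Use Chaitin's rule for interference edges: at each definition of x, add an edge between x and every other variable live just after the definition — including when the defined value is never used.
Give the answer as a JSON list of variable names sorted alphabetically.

Per-block:
  B0 def {h,j,t} use ∅
  B1 def {h,n} use {j}
  B2 def {a,h} use ∅
  B3 def {h,t} use {h,t}
  B4 def {n} use {n}
  B5 def {n} use {j}
  B6 def {n,t} use {t}
  B7 def {j} use {t}
  B8 def {j,z} use {j}

Backward fixpoint:
  live B0: ∅→{h,j,t}
  live B1: {j,t}→{h,j,n,t}
  live B2: {j,n,t}→{j,n,t}
  live B3: {h,j,t}→{j,t}
  live B4: {j,n,t}→{j,t}
  live B5: {j,t}→{j,t}
  live B6: {j,t}→{j}
  live B7: {t}→{j}
  live B8: {j}→∅

Conflict graph:
  a↔{j,n,t}
  h↔{j,n,t}
  j↔{a,h,n,t,z}
  n↔{a,h,j,t}
  t↔{a,h,j,n}
  z↔{j}

N(z) = ["j"]

Answer: ["j"]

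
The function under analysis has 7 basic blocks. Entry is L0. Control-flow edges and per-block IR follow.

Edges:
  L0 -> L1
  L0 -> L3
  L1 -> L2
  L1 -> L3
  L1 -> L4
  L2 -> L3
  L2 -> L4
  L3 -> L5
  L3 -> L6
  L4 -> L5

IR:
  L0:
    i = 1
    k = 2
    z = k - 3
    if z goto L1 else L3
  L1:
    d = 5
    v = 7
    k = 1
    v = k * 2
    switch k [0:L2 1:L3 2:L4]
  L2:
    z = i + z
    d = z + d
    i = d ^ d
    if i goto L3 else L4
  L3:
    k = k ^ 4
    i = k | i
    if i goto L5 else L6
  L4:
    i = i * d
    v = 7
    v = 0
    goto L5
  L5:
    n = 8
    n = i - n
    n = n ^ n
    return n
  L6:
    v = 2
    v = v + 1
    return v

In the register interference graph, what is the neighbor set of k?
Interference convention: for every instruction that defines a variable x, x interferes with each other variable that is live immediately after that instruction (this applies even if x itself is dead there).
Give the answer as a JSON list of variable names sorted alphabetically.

Answer: ["d", "i", "v", "z"]

Derivation:
Block summaries:
  L0: def={i,k,z} ue=∅
  L1: def={d,k,v} ue=∅
  L2: def={d,i,z} ue={d,i,z}
  L3: def={i,k} ue={i,k}
  L4: def={i,v} ue={d,i}
  L5: def={n} ue={i}
  L6: def={v} ue=∅

Live sets:
  live L0: ∅→{i,k,z}
  live L1: {i,z}→{d,i,k,z}
  live L2: {d,i,k,z}→{d,i,k}
  live L3: {i,k}→{i}
  live L4: {d,i}→{i}
  live L5: {i}→∅
  live L6: ∅→∅

Interfere edges:
  d: {i,k,v,z}
  i: {d,k,n,v,z}
  k: {d,i,v,z}
  n: {i}
  v: {d,i,k,z}
  z: {d,i,k,v}

N(k) = ["d", "i", "v", "z"]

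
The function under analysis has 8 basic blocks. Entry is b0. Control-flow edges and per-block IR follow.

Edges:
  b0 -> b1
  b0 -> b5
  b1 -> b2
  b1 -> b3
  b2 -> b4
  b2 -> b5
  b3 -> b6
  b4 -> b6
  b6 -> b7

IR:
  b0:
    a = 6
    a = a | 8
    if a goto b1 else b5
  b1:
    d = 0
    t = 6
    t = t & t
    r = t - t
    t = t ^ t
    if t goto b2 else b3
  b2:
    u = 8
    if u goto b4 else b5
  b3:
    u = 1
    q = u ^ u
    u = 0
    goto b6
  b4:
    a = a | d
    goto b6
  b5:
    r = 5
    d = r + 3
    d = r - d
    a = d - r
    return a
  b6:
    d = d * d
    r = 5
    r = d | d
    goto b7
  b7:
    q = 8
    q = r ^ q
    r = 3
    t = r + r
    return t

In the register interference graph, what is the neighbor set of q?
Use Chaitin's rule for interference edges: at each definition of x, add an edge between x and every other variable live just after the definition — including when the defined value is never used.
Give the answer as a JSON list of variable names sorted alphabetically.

def/use:
  b0: {a} / ∅
  b1: {d,r,t} / ∅
  b2: {u} / ∅
  b3: {q,u} / ∅
  b4: {a} / {a,d}
  b5: {a,d,r} / ∅
  b6: {d,r} / {d}
  b7: {q,r,t} / {r}

Liveness:
  live b0: ∅→{a}
  live b1: {a}→{a,d}
  live b2: {a,d}→{a,d}
  live b3: {d}→{d}
  live b4: {a,d}→{d}
  live b5: ∅→∅
  live b6: {d}→{r}
  live b7: {r}→∅

Interfere edges:
  a↔{d,r,t,u}
  d↔{a,q,r,t,u}
  q↔{d,r}
  r↔{a,d,q,t}
  t↔{a,d,r}
  u↔{a,d}

N(q) = ["d", "r"]

Answer: ["d", "r"]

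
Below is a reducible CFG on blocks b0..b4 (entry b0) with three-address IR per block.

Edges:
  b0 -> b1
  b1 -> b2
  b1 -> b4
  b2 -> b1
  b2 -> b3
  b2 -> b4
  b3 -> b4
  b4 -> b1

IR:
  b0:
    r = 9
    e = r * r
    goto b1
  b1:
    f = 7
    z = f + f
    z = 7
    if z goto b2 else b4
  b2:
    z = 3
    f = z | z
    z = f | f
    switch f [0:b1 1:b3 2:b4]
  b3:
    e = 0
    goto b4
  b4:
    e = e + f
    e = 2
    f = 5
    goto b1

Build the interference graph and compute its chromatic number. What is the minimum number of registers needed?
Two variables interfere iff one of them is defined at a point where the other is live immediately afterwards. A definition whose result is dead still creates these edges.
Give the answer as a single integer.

Answer: 3

Working:
def/use:
  b0 def {e,r} use ∅
  b1 def {f,z} use ∅
  b2 def {f,z} use ∅
  b3 def {e} use ∅
  b4 def {e,f} use {e,f}

Live sets:
  live b0: ∅→{e}
  live b1: {e}→{e,f}
  live b2: {e}→{e,f}
  live b3: {f}→{e,f}
  live b4: {e,f}→{e}

Interference:
  e — {f,z}
  f — {e,z}
  r — ∅
  z — {e,f}

Colouring:
  clique {e,f,z} ⇒ need ≥ 3
  3-colouring: c0={e,r}  c1={f}  c2={z}
  χ = 3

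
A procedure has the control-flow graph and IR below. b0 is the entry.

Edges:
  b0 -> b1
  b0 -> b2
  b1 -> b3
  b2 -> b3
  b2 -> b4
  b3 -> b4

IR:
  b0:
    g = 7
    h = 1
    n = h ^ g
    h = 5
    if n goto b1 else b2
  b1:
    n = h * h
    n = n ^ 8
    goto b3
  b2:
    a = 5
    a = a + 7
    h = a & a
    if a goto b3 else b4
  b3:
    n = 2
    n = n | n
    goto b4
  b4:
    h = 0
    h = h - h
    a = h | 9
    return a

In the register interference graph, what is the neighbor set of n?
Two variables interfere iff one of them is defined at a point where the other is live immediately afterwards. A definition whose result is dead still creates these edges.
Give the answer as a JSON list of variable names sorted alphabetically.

Answer: ["h"]

Derivation:
Per-block:
  b0 def {g,h,n} use ∅
  b1 def {n} use {h}
  b2 def {a,h} use ∅
  b3 def {n} use ∅
  b4 def {a,h} use ∅

Liveness:
  live b0: ∅→{h}
  live b1: {h}→∅
  live b2: ∅→∅
  live b3: ∅→∅
  live b4: ∅→∅

Interfere edges:
  a: {h}
  g: {h}
  h: {a,g,n}
  n: {h}

N(n) = ["h"]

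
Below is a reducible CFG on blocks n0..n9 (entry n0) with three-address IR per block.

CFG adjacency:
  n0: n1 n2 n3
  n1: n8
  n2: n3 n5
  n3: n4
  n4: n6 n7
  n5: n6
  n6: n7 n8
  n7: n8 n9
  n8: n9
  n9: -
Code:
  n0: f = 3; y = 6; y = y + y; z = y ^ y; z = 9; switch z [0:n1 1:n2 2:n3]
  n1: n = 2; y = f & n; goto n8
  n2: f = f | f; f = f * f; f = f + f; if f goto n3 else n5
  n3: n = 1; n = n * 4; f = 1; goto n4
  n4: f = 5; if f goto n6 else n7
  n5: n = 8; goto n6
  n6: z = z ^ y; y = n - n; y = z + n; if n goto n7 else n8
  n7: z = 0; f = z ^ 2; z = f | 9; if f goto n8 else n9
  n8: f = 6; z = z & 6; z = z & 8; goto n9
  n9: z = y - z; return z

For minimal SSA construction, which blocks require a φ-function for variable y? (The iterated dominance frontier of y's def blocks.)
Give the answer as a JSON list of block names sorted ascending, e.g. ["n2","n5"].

Answer: ["n7", "n8", "n9"]

Derivation:
idom tree: n1←n0 n2←n0 n3←n0 n4←n3 n5←n2 n6←n0 n7←n0 n8←n0 n9←n0
Dom∩ at merges:
  n3: preds {n0,n2}: {n0} ∩ {n0,n2} = {n0}; idom=n0
  n6: preds {n4,n5}: {n0,n3,n4} ∩ {n0,n2,n5} = {n0}; idom=n0
  n7: preds {n4,n6}: {n0,n3,n4} ∩ {n0,n6} = {n0}; idom=n0
  n8: preds {n1,n6,n7}: {n0,n1} ∩ {n0,n6} ∩ {n0,n7} = {n0}; idom=n0
  n9: preds {n7,n8}: {n0,n7} ∩ {n0,n8} = {n0}; idom=n0

Frontier:
  join n3 pred n0: · stop@n0
  join n3 pred n2: n2 stop@n0
  join n6 pred n4: n4→n3 stop@n0
  join n6 pred n5: n5→n2 stop@n0
  join n7 pred n4: n4→n3 stop@n0
  join n7 pred n6: n6 stop@n0
  join n8 pred n1: n1 stop@n0
  join n8 pred n6: n6 stop@n0
  join n8 pred n7: n7 stop@n0
  join n9 pred n7: n7 stop@n0
  join n9 pred n8: n8 stop@n0
  n0: DF=∅
  n1: DF={n8}
  n2: DF={n3,n6}
  n3: DF={n6,n7}
  n4: DF={n6,n7}
  n5: DF={n6}
  n6: DF={n7,n8}
  n7: DF={n8,n9}
  n8: DF={n9}
  n9: DF=∅

φ for y: defs {n0,n1,n6}
  DF⁺ = {n7,n8,n9}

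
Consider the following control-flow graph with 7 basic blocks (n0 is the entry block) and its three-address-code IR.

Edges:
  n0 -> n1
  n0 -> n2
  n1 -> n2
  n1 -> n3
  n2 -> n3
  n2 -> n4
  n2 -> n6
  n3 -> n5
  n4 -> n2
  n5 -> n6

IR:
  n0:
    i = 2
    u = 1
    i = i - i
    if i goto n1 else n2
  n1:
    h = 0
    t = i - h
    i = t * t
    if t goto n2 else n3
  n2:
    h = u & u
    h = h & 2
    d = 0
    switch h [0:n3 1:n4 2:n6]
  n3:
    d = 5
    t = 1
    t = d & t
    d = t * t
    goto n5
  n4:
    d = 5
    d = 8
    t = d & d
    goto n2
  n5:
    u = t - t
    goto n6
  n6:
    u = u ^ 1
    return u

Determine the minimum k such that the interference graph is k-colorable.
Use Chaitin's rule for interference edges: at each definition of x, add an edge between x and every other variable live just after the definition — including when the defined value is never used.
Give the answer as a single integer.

Per-block:
  n0 def {i,u} use ∅
  n1 def {h,i,t} use {i}
  n2 def {d,h} use {u}
  n3 def {d,t} use ∅
  n4 def {d,t} use ∅
  n5 def {u} use {t}
  n6 def {u} use {u}

Liveness:
  live n0: ∅→{i,u}
  live n1: {i,u}→{u}
  live n2: {u}→{u}
  live n3: ∅→{t}
  live n4: {u}→{u}
  live n5: {t}→{u}
  live n6: {u}→∅

Interfere edges:
  d — {h,t,u}
  h — {d,i,u}
  i — {h,t,u}
  t — {d,i,u}
  u — {d,h,i,t}

Registers:
  clique {d,h,u} ⇒ need ≥ 3
  assign d→r1 h→r2 i→r1 t→r2 u→r0 — no edge inside a register ⇒ χ ≤ 3
  χ = 3

Answer: 3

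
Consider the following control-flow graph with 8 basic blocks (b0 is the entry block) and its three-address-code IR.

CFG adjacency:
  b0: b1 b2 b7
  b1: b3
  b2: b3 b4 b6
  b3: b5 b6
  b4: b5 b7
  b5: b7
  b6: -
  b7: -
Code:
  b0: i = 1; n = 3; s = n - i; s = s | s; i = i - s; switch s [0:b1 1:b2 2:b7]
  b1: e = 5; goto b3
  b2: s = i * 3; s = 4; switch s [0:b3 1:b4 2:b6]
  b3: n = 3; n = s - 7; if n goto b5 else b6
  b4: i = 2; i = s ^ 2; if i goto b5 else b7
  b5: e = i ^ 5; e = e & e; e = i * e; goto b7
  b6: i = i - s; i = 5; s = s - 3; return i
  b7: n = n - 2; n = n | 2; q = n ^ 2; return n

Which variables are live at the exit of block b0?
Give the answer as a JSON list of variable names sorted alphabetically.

Answer: ["i", "n", "s"]

Analysis:
Block summaries:
  b0: {i,n,s} / ∅
  b1: {e} / ∅
  b2: {s} / {i}
  b3: {n} / {s}
  b4: {i} / {s}
  b5: {e} / {i}
  b6: {i,s} / {i,s}
  b7: {n,q} / {n}

Liveness:
  b0 li=∅ lo={i,n,s}
  b1 li={i,s} lo={i,s}
  b2 li={i,n} lo={i,n,s}
  b3 li={i,s} lo={i,n,s}
  b4 li={n,s} lo={i,n}
  b5 li={i,n} lo={n}
  b6 li={i,s} lo=∅
  b7 li={n} lo=∅

live-out(b0) = ["i", "n", "s"]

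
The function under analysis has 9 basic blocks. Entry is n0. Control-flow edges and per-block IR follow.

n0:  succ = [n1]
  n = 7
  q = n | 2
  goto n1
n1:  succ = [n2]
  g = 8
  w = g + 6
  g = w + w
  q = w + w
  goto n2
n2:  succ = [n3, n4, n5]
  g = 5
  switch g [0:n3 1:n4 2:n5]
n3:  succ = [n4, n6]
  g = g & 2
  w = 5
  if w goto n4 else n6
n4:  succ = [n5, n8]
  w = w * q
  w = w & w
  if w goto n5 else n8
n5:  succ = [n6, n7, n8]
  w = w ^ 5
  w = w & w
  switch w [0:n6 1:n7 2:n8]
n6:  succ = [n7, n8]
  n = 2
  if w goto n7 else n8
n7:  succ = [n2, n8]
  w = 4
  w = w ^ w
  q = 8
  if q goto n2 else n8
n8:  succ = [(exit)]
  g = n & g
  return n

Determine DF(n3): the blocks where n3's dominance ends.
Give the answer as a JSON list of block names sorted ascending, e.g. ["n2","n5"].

idom tree: n1←n0 n2←n1 n3←n2 n4←n2 n5←n2 n6←n2 n7←n2 n8←n2
Dom at joins:
  n2: preds {n1,n7}: {n0,n1} ∩ {n0,n1,n2,n7} = {n0,n1}; idom=n1
  n4: preds {n2,n3}: {n0,n1,n2} ∩ {n0,n1,n2,n3} = {n0,n1,n2}; idom=n2
  n5: preds {n2,n4}: {n0,n1,n2} ∩ {n0,n1,n2,n4} = {n0,n1,n2}; idom=n2
  n6: preds {n3,n5}: {n0,n1,n2,n3} ∩ {n0,n1,n2,n5} = {n0,n1,n2}; idom=n2
  n7: preds {n5,n6}: {n0,n1,n2,n5} ∩ {n0,n1,n2,n6} = {n0,n1,n2}; idom=n2
  n8: preds {n4,n5,n6,n7}: {n0,n1,n2,n4} ∩ {n0,n1,n2,n5} ∩ {n0,n1,n2,n6} ∩ {n0,n1,n2,n7} = {n0,n1,n2}; idom=n2

Frontier:
  join n2 pred n1: · stop@n1
  join n2 pred n7: n7→n2 stop@n1
  join n4 pred n2: · stop@n2
  join n4 pred n3: n3 stop@n2
  join n5 pred n2: · stop@n2
  join n5 pred n4: n4 stop@n2
  join n6 pred n3: n3 stop@n2
  join n6 pred n5: n5 stop@n2
  join n7 pred n5: n5 stop@n2
  join n7 pred n6: n6 stop@n2
  join n8 pred n4: n4 stop@n2
  join n8 pred n5: n5 stop@n2
  join n8 pred n6: n6 stop@n2
  join n8 pred n7: n7 stop@n2
  DF(n0)=∅
  DF(n1)=∅
  DF(n2)={n2}
  DF(n3)={n4,n6}
  DF(n4)={n5,n8}
  DF(n5)={n6,n7,n8}
  DF(n6)={n7,n8}
  DF(n7)={n2,n8}
  DF(n8)=∅

DF(n3) = ["n4", "n6"]

Answer: ["n4", "n6"]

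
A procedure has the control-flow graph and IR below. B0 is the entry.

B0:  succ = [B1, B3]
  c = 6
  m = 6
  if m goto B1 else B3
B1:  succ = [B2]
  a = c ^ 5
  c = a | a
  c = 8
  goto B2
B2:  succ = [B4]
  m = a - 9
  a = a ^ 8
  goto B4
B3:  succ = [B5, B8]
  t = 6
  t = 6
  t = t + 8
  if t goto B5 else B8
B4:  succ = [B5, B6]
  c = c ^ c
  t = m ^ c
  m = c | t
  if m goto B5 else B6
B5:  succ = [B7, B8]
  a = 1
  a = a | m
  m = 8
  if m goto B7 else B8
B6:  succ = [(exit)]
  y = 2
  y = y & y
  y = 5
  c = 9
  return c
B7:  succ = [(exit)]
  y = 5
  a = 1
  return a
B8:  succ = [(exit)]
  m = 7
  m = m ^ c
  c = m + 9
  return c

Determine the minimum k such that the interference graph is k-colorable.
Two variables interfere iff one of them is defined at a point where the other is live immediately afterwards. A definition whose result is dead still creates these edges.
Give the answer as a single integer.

Per-block:
  B0 def {c,m} use ∅
  B1 def {a,c} use {c}
  B2 def {a,m} use {a}
  B3 def {t} use ∅
  B4 def {c,m,t} use {c,m}
  B5 def {a,m} use {m}
  B6 def {c,y} use ∅
  B7 def {a,y} use ∅
  B8 def {c,m} use {c}

Live sets:
  B0: in=∅ out={c,m}
  B1: in={c} out={a,c}
  B2: in={a,c} out={c,m}
  B3: in={c,m} out={c,m}
  B4: in={c,m} out={c,m}
  B5: in={c,m} out={c}
  B6: in=∅ out=∅
  B7: in=∅ out=∅
  B8: in={c} out=∅

Interference:
  a — {c,m}
  c — {a,m,t}
  m — {a,c,t}
  t — {c,m}
  y — ∅

Chromatic number:
  {a,c,m} pairwise interfere (3-clique) ⇒ χ ≥ 3
  3-colouring: c0={c,y}  c1={m}  c2={a,t}
  χ = 3

Answer: 3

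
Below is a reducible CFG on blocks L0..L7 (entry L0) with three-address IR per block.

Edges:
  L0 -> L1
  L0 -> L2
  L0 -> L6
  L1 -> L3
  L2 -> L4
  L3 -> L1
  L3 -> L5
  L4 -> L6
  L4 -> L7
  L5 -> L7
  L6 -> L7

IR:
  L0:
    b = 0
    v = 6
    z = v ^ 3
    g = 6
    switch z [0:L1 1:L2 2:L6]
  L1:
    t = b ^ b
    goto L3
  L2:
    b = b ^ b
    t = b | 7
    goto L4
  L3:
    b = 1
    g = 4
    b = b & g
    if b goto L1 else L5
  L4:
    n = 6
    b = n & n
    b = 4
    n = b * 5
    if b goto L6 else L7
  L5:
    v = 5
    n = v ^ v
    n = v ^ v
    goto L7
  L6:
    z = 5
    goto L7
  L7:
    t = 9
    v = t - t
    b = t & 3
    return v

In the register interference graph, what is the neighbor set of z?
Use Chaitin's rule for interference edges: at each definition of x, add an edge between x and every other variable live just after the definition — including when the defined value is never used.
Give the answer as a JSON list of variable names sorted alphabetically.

Answer: ["b", "g"]

Derivation:
Per-block:
  L0: def={b,g,v,z} ue=∅
  L1: def={t} ue={b}
  L2: def={b,t} ue={b}
  L3: def={b,g} ue=∅
  L4: def={b,n} ue=∅
  L5: def={n,v} ue=∅
  L6: def={z} ue=∅
  L7: def={b,t,v} ue=∅

Live sets:
  L0: in=∅ out={b}
  L1: in={b} out=∅
  L2: in={b} out=∅
  L3: in=∅ out={b}
  L4: in=∅ out=∅
  L5: in=∅ out=∅
  L6: in=∅ out=∅
  L7: in=∅ out=∅

Conflict graph:
  b↔{g,n,v,z}
  g↔{b,z}
  n↔{b,v}
  t↔{v}
  v↔{b,n,t}
  z↔{b,g}

N(z) = ["b", "g"]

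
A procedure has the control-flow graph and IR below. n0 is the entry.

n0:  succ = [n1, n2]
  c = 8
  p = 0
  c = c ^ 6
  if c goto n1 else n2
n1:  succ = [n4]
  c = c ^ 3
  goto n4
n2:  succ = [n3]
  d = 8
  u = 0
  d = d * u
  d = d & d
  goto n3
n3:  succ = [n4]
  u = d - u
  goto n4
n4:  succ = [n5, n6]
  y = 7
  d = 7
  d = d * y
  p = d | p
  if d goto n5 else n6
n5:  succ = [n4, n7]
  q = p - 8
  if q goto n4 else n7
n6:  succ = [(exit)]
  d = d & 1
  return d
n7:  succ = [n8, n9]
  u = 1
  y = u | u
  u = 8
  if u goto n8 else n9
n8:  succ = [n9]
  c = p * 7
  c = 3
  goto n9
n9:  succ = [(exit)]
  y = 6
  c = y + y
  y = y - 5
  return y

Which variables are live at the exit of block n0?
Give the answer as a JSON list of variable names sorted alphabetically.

Per-block:
  n0: {c,p} / ∅
  n1: {c} / {c}
  n2: {d,u} / ∅
  n3: {u} / {d,u}
  n4: {d,p,y} / {p}
  n5: {q} / {p}
  n6: {d} / {d}
  n7: {u,y} / ∅
  n8: {c} / {p}
  n9: {c,y} / ∅

Live sets:
  live n0: ∅→{c,p}
  live n1: {c,p}→{p}
  live n2: {p}→{d,p,u}
  live n3: {d,p,u}→{p}
  live n4: {p}→{d,p}
  live n5: {p}→{p}
  live n6: {d}→∅
  live n7: {p}→{p}
  live n8: {p}→∅
  live n9: ∅→∅

live-out(n0) = ["c", "p"]

Answer: ["c", "p"]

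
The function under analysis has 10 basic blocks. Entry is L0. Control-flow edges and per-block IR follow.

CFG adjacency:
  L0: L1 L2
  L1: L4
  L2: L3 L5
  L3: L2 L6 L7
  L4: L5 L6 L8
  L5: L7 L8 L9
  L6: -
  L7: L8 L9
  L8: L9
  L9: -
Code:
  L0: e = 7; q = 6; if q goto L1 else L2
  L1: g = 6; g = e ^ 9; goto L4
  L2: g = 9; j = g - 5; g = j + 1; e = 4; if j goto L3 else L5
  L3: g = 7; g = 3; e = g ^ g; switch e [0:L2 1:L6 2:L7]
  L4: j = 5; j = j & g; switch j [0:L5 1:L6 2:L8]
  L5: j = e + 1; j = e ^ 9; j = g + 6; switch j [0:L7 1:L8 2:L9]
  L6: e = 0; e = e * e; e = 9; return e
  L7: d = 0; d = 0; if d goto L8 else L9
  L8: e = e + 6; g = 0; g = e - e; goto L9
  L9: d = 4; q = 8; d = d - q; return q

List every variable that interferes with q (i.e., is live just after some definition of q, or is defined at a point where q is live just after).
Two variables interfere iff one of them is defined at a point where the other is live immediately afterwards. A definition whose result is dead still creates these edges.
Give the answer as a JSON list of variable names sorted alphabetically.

Per-block:
  L0 def {e,q} use ∅
  L1 def {g} use {e}
  L2 def {e,g,j} use ∅
  L3 def {e,g} use ∅
  L4 def {j} use {g}
  L5 def {j} use {e,g}
  L6 def {e} use ∅
  L7 def {d} use ∅
  L8 def {e,g} use {e}
  L9 def {d,q} use ∅

Liveness:
  L0 li=∅ lo={e}
  L1 li={e} lo={e,g}
  L2 li=∅ lo={e,g}
  L3 li=∅ lo={e}
  L4 li={e,g} lo={e,g}
  L5 li={e,g} lo={e}
  L6 li=∅ lo=∅
  L7 li={e} lo={e}
  L8 li={e} lo=∅
  L9 li=∅ lo=∅

Conflict graph:
  d — {e,q}
  e — {d,g,j,q}
  g — {e,j}
  j — {e,g}
  q — {d,e}

N(q) = ["d", "e"]

Answer: ["d", "e"]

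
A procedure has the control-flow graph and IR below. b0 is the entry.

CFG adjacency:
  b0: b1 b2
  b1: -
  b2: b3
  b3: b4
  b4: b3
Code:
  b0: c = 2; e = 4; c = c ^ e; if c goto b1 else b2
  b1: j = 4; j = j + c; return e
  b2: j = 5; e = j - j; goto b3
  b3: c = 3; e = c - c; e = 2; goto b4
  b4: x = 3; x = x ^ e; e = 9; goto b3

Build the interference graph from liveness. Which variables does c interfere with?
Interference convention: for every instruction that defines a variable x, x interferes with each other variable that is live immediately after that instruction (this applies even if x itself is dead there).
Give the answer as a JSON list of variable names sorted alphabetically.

Answer: ["e", "j"]

Working:
def/use:
  b0 def {c,e} use ∅
  b1 def {j} use {c,e}
  b2 def {e,j} use ∅
  b3 def {c,e} use ∅
  b4 def {e,x} use {e}

Backward fixpoint:
  b0 li=∅ lo={c,e}
  b1 li={c,e} lo=∅
  b2 li=∅ lo=∅
  b3 li=∅ lo={e}
  b4 li={e} lo=∅

Interfere edges:
  c: {e,j}
  e: {c,j,x}
  j: {c,e}
  x: {e}

N(c) = ["e", "j"]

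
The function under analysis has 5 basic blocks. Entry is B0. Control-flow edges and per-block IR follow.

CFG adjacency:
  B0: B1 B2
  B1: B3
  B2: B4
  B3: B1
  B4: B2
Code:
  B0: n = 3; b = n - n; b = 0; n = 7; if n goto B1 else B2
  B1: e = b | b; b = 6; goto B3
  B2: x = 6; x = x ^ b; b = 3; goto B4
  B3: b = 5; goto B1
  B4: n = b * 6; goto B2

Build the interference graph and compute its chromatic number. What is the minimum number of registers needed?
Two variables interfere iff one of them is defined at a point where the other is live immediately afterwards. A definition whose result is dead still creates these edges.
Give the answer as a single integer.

Block summaries:
  B0: def={b,n} ue=∅
  B1: def={b,e} ue={b}
  B2: def={b,x} ue={b}
  B3: def={b} ue=∅
  B4: def={n} ue={b}

Liveness:
  live B0: ∅→{b}
  live B1: {b}→∅
  live B2: {b}→{b}
  live B3: ∅→{b}
  live B4: {b}→{b}

Conflict graph:
  b: {n,x}
  e: ∅
  n: {b}
  x: {b}

Colouring:
  {b,n} pairwise interfere (2-clique) ⇒ χ ≥ 2
  assign b→c0 e→c0 n→c1 x→c1 — no edge inside a register ⇒ χ ≤ 2
  χ = 2

Answer: 2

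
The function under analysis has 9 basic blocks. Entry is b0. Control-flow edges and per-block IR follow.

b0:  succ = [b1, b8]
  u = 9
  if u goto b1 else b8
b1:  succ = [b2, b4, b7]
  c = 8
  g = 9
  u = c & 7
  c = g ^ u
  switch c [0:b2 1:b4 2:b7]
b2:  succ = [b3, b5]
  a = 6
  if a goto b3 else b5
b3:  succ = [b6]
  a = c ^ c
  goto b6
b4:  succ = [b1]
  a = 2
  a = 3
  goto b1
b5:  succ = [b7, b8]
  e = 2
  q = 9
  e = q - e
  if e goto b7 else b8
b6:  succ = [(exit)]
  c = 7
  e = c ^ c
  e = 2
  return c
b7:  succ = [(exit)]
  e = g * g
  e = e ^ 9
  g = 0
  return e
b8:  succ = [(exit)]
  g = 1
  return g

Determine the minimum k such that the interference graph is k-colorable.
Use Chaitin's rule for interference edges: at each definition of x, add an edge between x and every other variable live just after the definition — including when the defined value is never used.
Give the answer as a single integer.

Answer: 3

Working:
def/use:
  b0: def={u} ue=∅
  b1: def={c,g,u} ue=∅
  b2: def={a} ue=∅
  b3: def={a} ue={c}
  b4: def={a} ue=∅
  b5: def={e,q} ue=∅
  b6: def={c,e} ue=∅
  b7: def={e,g} ue={g}
  b8: def={g} ue=∅

Liveness:
  b0 li=∅ lo=∅
  b1 li=∅ lo={c,g}
  b2 li={c,g} lo={c,g}
  b3 li={c} lo=∅
  b4 li=∅ lo=∅
  b5 li={g} lo={g}
  b6 li=∅ lo=∅
  b7 li={g} lo=∅
  b8 li=∅ lo=∅

Conflict graph:
  a: {c,g}
  c: {a,e,g}
  e: {c,g,q}
  g: {a,c,e,q,u}
  q: {e,g}
  u: {g}

Registers:
  lower bound: {a,c,g} mutually conflict ⇒ χ ≥ 3
  assign a→R2 c→R1 e→R2 g→R0 q→R1 u→R1 — no edge inside a register ⇒ χ ≤ 3
  χ = 3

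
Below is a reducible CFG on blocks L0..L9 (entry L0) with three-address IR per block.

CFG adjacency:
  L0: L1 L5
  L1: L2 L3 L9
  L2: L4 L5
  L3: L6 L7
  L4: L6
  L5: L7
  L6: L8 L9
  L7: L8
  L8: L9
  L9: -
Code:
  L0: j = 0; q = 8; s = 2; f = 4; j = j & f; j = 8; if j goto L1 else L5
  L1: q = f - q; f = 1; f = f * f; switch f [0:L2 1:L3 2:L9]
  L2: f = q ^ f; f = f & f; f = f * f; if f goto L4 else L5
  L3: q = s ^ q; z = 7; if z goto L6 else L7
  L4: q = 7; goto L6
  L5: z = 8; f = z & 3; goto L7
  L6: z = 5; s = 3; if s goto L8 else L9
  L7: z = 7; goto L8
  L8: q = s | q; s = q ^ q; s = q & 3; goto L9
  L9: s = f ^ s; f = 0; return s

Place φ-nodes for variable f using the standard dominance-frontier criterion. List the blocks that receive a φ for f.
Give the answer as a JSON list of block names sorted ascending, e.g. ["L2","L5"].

Answer: ["L5", "L6", "L7", "L8", "L9"]

Derivation:
idom tree: L1←L0 L2←L1 L3←L1 L4←L2 L5←L0 L6←L1 L7←L0 L8←L0 L9←L0
Join-block Dom:
  L5: preds {L0,L2}: {L0} ∩ {L0,L1,L2} = {L0}; idom=L0
  L6: preds {L3,L4}: {L0,L1,L3} ∩ {L0,L1,L2,L4} = {L0,L1}; idom=L1
  L7: preds {L3,L5}: {L0,L1,L3} ∩ {L0,L5} = {L0}; idom=L0
  L8: preds {L6,L7}: {L0,L1,L6} ∩ {L0,L7} = {L0}; idom=L0
  L9: preds {L1,L6,L8}: {L0,L1} ∩ {L0,L1,L6} ∩ {L0,L8} = {L0}; idom=L0

Frontier:
  join L5 pred L0: · stop@L0
  join L5 pred L2: L2→L1 stop@L0
  join L6 pred L3: L3 stop@L1
  join L6 pred L4: L4→L2 stop@L1
  join L7 pred L3: L3→L1 stop@L0
  join L7 pred L5: L5 stop@L0
  join L8 pred L6: L6→L1 stop@L0
  join L8 pred L7: L7 stop@L0
  join L9 pred L1: L1 stop@L0
  join L9 pred L6: L6→L1 stop@L0
  join L9 pred L8: L8 stop@L0
  DF(L0)=∅
  DF(L1)={L5,L7,L8,L9}
  DF(L2)={L5,L6}
  DF(L3)={L6,L7}
  DF(L4)={L6}
  DF(L5)={L7}
  DF(L6)={L8,L9}
  DF(L7)={L8}
  DF(L8)={L9}
  DF(L9)=∅

φ for f: defs {L0,L1,L2,L5,L9}
  DF⁺ = {L5,L6,L7,L8,L9}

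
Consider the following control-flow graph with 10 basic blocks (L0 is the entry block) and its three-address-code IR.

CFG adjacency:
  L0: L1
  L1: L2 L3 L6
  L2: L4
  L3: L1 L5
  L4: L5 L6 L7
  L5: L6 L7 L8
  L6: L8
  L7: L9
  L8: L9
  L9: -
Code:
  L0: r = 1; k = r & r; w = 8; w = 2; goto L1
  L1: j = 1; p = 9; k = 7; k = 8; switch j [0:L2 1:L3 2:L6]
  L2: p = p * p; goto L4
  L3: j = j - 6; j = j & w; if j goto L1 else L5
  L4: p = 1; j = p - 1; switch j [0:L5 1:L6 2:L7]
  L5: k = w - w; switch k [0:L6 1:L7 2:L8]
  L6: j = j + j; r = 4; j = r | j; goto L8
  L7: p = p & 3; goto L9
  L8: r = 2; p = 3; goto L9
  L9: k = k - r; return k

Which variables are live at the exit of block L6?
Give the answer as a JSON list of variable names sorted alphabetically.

Answer: ["k"]

Working:
def/use:
  L0 def {k,r,w} use ∅
  L1 def {j,k,p} use ∅
  L2 def {p} use {p}
  L3 def {j} use {j,w}
  L4 def {j,p} use ∅
  L5 def {k} use {w}
  L6 def {j,r} use {j}
  L7 def {p} use {p}
  L8 def {p,r} use ∅
  L9 def {k} use {k,r}

Backward fixpoint:
  L0: in=∅ out={r,w}
  L1: in={r,w} out={j,k,p,r,w}
  L2: in={k,p,r,w} out={k,r,w}
  L3: in={j,p,r,w} out={j,p,r,w}
  L4: in={k,r,w} out={j,k,p,r,w}
  L5: in={j,p,r,w} out={j,k,p,r}
  L6: in={j,k} out={k}
  L7: in={k,p,r} out={k,r}
  L8: in={k} out={k,r}
  L9: in={k,r} out=∅

live-out(L6) = ["k"]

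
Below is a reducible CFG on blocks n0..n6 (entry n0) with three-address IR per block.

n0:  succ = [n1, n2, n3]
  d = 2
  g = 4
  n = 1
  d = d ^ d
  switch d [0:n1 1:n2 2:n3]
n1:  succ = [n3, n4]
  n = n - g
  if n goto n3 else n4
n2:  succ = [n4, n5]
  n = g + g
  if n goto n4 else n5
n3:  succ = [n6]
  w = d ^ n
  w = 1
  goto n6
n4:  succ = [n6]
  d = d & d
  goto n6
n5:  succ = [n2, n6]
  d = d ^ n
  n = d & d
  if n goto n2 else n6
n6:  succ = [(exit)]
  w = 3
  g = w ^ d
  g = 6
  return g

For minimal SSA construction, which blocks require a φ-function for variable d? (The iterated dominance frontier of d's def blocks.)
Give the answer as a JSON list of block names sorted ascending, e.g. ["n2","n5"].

Answer: ["n2", "n4", "n6"]

Analysis:
idom tree: n1←n0 n2←n0 n3←n0 n4←n0 n5←n2 n6←n0
Join-block Dom:
  n2: preds {n0,n5}: {n0} ∩ {n0,n2,n5} = {n0}; idom=n0
  n3: preds {n0,n1}: {n0} ∩ {n0,n1} = {n0}; idom=n0
  n4: preds {n1,n2}: {n0,n1} ∩ {n0,n2} = {n0}; idom=n0
  n6: preds {n3,n4,n5}: {n0,n3} ∩ {n0,n4} ∩ {n0,n2,n5} = {n0}; idom=n0

Frontier:
  join n2 pred n0: · stop@n0
  join n2 pred n5: n5→n2 stop@n0
  join n3 pred n0: · stop@n0
  join n3 pred n1: n1 stop@n0
  join n4 pred n1: n1 stop@n0
  join n4 pred n2: n2 stop@n0
  join n6 pred n3: n3 stop@n0
  join n6 pred n4: n4 stop@n0
  join n6 pred n5: n5→n2 stop@n0
  n0: DF=∅
  n1: DF={n3,n4}
  n2: DF={n2,n4,n6}
  n3: DF={n6}
  n4: DF={n6}
  n5: DF={n2,n6}
  n6: DF=∅

φ for d: defs {n0,n4,n5}
  DF⁺ = {n2,n4,n6}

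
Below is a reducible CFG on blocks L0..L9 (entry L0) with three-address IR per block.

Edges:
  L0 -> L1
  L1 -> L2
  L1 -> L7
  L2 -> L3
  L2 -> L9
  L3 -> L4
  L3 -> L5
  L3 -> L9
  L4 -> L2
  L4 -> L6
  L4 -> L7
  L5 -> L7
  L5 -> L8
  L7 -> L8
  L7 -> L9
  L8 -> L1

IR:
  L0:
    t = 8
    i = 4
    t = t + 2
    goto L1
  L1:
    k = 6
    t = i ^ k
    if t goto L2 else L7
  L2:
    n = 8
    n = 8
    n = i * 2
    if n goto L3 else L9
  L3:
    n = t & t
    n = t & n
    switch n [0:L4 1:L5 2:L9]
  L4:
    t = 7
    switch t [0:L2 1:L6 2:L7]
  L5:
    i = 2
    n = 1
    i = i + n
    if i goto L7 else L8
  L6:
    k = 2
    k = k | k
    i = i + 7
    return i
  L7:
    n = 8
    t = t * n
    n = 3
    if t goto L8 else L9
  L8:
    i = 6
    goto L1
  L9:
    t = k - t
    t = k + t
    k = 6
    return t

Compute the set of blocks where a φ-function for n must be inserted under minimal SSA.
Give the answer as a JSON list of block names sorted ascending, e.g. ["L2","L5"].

Answer: ["L1", "L2", "L7", "L8", "L9"]

Derivation:
idom tree: L1←L0 L2←L1 L3←L2 L4←L3 L5←L3 L6←L4 L7←L1 L8←L1 L9←L1
Dom∩ at merges:
  L1: preds {L0,L8}: {L0} ∩ {L0,L1,L8} = {L0}; idom=L0
  L2: preds {L1,L4}: {L0,L1} ∩ {L0,L1,L2,L3,L4} = {L0,L1}; idom=L1
  L7: preds {L1,L4,L5}: {L0,L1} ∩ {L0,L1,L2,L3,L4} ∩ {L0,L1,L2,L3,L5} = {L0,L1}; idom=L1
  L8: preds {L5,L7}: {L0,L1,L2,L3,L5} ∩ {L0,L1,L7} = {L0,L1}; idom=L1
  L9: preds {L2,L3,L7}: {L0,L1,L2} ∩ {L0,L1,L2,L3} ∩ {L0,L1,L7} = {L0,L1}; idom=L1

DF walk-up:
  join L1 pred L0: · stop@L0
  join L1 pred L8: L8→L1 stop@L0
  join L2 pred L1: · stop@L1
  join L2 pred L4: L4→L3→L2 stop@L1
  join L7 pred L1: · stop@L1
  join L7 pred L4: L4→L3→L2 stop@L1
  join L7 pred L5: L5→L3→L2 stop@L1
  join L8 pred L5: L5→L3→L2 stop@L1
  join L8 pred L7: L7 stop@L1
  join L9 pred L2: L2 stop@L1
  join L9 pred L3: L3→L2 stop@L1
  join L9 pred L7: L7 stop@L1
  DF(L0)=∅
  DF(L1)={L1}
  DF(L2)={L2,L7,L8,L9}
  DF(L3)={L2,L7,L8,L9}
  DF(L4)={L2,L7}
  DF(L5)={L7,L8}
  DF(L6)=∅
  DF(L7)={L8,L9}
  DF(L8)={L1}
  DF(L9)=∅

φ for n: defs {L2,L3,L5,L7}
  DF⁺ = {L1,L2,L7,L8,L9}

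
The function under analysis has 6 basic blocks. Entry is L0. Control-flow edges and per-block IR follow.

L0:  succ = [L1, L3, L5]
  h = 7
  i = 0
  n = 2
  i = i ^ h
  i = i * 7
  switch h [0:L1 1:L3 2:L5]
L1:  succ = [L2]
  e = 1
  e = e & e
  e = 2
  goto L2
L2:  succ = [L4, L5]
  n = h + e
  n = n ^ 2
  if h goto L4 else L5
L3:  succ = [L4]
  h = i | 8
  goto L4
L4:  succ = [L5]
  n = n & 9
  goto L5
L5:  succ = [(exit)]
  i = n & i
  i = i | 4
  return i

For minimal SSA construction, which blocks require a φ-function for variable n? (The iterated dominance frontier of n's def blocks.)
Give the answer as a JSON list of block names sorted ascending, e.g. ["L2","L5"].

Answer: ["L4", "L5"]

Derivation:
idom tree: L1←L0 L2←L1 L3←L0 L4←L0 L5←L0
Dom∩ at merges:
  L4: preds {L2,L3}: {L0,L1,L2} ∩ {L0,L3} = {L0}; idom=L0
  L5: preds {L0,L2,L4}: {L0} ∩ {L0,L1,L2} ∩ {L0,L4} = {L0}; idom=L0

Frontier:
  join L4 pred L2: L2→L1 stop@L0
  join L4 pred L3: L3 stop@L0
  join L5 pred L0: · stop@L0
  join L5 pred L2: L2→L1 stop@L0
  join L5 pred L4: L4 stop@L0
  L0 → ∅
  L1 → {L4,L5}
  L2 → {L4,L5}
  L3 → {L4}
  L4 → {L5}
  L5 → ∅

φ for n: defs {L0,L2,L4}
  DF⁺ = {L4,L5}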